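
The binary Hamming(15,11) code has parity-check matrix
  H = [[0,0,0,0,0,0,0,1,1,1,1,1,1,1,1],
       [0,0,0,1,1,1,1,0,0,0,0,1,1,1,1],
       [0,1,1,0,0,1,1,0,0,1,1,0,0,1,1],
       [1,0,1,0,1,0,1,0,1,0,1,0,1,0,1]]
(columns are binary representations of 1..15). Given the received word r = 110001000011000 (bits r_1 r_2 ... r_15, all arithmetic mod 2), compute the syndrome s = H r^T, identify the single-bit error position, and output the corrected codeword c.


s = (0, 0, 1, 0)^T, error position = 2, corrected codeword c = 100001000011000

Compute s = H r^T mod 2 one row at a time:
  s_1 = 0 + 0 + 0 + 1 + 1 + 0 + 0 + 0 = 2 ≡ 0 (mod 2).
  s_2 = 0 + 0 + 1 + 0 + 1 + 0 + 0 + 0 = 2 ≡ 0 (mod 2).
  s_3 = 1 + 0 + 1 + 0 + 0 + 1 + 0 + 0 = 3 ≡ 1 (mod 2).
  s_4 = 1 + 0 + 0 + 0 + 0 + 1 + 0 + 0 = 2 ≡ 0 (mod 2).
s = (0, 0, 1, 0)^T — this equals column 2 of H (binary 0010), so error is at position 2.
Correct: flip bit 2 of r = 110001000011000 to get c = 100001000011000.


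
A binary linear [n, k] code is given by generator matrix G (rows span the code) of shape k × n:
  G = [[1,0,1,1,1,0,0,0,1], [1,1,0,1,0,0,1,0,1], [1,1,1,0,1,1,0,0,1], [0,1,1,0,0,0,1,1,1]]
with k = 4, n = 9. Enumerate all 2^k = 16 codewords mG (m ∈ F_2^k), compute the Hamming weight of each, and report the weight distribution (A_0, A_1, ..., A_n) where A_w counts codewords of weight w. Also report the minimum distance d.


Weight distribution: A_0 = 1, A_3 = 2, A_4 = 3, A_5 = 6, A_6 = 4. Minimum distance d = 3.

Enumerate all 2^4 = 16 messages m ∈ F_2^4.
For each, compute codeword c = mG in F_2^9, then tally its weight.
  m = 0000 → c = 000000000, weight = 0.
  m = 1000 → c = 101110001, weight = 5.
  m = 0100 → c = 110100101, weight = 5.
  m = 1100 → c = 011010100, weight = 4.
  m = 0010 → c = 111011001, weight = 6.
  m = 1010 → c = 010101000, weight = 3.
  m = 0110 → c = 001111100, weight = 5.
  m = 1110 → c = 100001101, weight = 4.
  m = 0001 → c = 011000111, weight = 5.
  m = 1001 → c = 110110110, weight = 6.
  m = 0101 → c = 101100010, weight = 4.
  m = 1101 → c = 000010011, weight = 3.
  m = 0011 → c = 100011110, weight = 5.
  m = 1011 → c = 001101111, weight = 6.
  m = 0111 → c = 010111011, weight = 6.
  m = 1111 → c = 111001010, weight = 5.
Tally weights:
  weight 0: 1 codewords.
  weight 3: 2 codewords.
  weight 4: 3 codewords.
  weight 5: 6 codewords.
  weight 6: 4 codewords.
Minimum distance d = smallest w > 0 with A_w > 0 = 3.
Sanity: Σ A_w = 16 = 2^4 = 16 ✓.


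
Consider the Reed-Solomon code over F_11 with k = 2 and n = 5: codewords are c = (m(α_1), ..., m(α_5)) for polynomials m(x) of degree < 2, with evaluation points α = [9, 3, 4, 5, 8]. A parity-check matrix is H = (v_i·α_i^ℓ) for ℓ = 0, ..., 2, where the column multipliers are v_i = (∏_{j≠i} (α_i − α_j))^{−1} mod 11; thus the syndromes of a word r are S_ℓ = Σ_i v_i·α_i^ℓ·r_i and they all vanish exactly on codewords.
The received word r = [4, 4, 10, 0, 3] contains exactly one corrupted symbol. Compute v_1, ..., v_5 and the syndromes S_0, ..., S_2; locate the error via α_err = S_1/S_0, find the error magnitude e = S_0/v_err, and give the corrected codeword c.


S = (10, 8, 2), error at position 2, error magnitude e = 6, c = [4, 9, 10, 0, 3].

Step 1: column multipliers v_i = (∏_{j≠i}(α_i − α_j))^{−1} mod 11.
  i = 1 (α = 9): (9−3)(9−4)(9−5)(9−8) = 6·5·4·1 = 120 ≡ 10, so v_1 = 10^{−1} = 10 (mod 11).
  i = 2 (α = 3): (3−9)(3−4)(3−5)(3−8) = (−6)·(−1)·(−2)·(−5) = 60 ≡ 5, so v_2 = 5^{−1} = 9 (mod 11).
  i = 3 (α = 4): (4−9)(4−3)(4−5)(4−8) = (−5)·1·(−1)·(−4) = −20 ≡ 2, so v_3 = 2^{−1} = 6 (mod 11).
  i = 4 (α = 5): (5−9)(5−3)(5−4)(5−8) = (−4)·2·1·(−3) = 24 ≡ 2, so v_4 = 2^{−1} = 6 (mod 11).
  i = 5 (α = 8): (8−9)(8−3)(8−4)(8−5) = (−1)·5·4·3 = −60 ≡ 6, so v_5 = 6^{−1} = 2 (mod 11).
  v = [10, 9, 6, 6, 2].
Step 2: syndromes of r = [4, 4, 10, 0, 3] (all sums mod 11).
  S_0 = Σ v_i r_i = 10·4 + 9·4 + 6·10 + 6·0 + 2·3 = 142 ≡ 10.
  S_1 = Σ v_i α_i r_i = 10·9·4 + 9·3·4 + 6·4·10 + 6·5·0 + 2·8·3 = 756 ≡ 8.
  α_i^2 mod 11 = [4, 9, 5, 3, 9].
  S_2 = Σ v_i α_i^2 r_i = 10·4·4 + 9·9·4 + 6·5·10 + 6·3·0 + 2·9·3 = 838 ≡ 2.
  S = (10, 8, 2) ≠ 0, so r is not a codeword (an error is present).
Step 3: locate the error. For a single error e at position i, S_ℓ = v_i·e·α_i^ℓ, so α_err = S_1/S_0.
  S_0^{−1} = 10^{−1} = 10 (mod 11), so α_err = 8·10 = 80 ≡ 3 = α_2. Error position i = 2.
  Consistency check: S_2/S_1 = 2·7 = 14 ≡ 3 = α_err ✓ (single-error assumption holds).
Step 4: error magnitude e = S_0/v_2 = S_0·∏_{j≠2}(α_2 − α_j) = 10·5 = 50 ≡ 6 (mod 11).
Step 5: correct position 2: c_2 = r_2 − e = 4 − 6 ≡ 9 (mod 11). Hence c = [4, 9, 10, 0, 3].
  Check: interpolating c through the α_i gives m(x) = 6 + 1·x (degree < 2) with m(α_i) = c_i for every i, so c is indeed a codeword.


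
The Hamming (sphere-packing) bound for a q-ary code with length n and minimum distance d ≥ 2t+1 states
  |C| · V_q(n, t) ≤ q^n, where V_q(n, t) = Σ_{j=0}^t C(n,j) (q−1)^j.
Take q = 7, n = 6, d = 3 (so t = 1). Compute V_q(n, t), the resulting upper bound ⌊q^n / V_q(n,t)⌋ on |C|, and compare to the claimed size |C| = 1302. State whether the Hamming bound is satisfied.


V_q(n, t) = 37, q^n = 117649, Hamming bound = 3179, |C| = 1302 ≤ bound (satisfied).

Step 1: Compute V_q(n, t) = Σ_{j=0}^1 C(n, j) (q−1)^j.
  j = 0: C(6,0)·(6)^0 = 1·1 = 1.
  j = 1: C(6,1)·(6)^1 = 6·6 = 36.
  V_q(n, t) = 1 + 36 = 37.
Step 2: q^n = 7^6 = 117649.
Step 3: Hamming bound ⌊q^n / V_q(n,t)⌋ = ⌊117649/37⌋ = 3179.
Step 4: Compare |C| = 1302 to 3179: satisfied.
The claimed |C| lies below the Hamming bound.


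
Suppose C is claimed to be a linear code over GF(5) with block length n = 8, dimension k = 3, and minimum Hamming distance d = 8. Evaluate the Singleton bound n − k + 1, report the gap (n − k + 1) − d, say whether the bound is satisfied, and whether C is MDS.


Singleton RHS = n − k + 1 = 6, slack = -2, bound violated (no such code; not MDS).

Singleton bound: d ≤ n − k + 1.
Here n = 8, k = 3, so n − k + 1 = 6.
Given d = 8, check d ≤ 6: NO.
Slack = (n − k + 1) − d = -2.
The slack is negative: d = 8 exceeds n − k + 1 = 6 by 2, so the Singleton bound is violated and no linear [8, 3, 8]_5 code can exist. In particular it is not MDS (MDS requires d = n − k + 1 exactly).
Description: the claimed parameters are [8, 3, 8]_5; such a code would be impossible (violates the Singleton bound).


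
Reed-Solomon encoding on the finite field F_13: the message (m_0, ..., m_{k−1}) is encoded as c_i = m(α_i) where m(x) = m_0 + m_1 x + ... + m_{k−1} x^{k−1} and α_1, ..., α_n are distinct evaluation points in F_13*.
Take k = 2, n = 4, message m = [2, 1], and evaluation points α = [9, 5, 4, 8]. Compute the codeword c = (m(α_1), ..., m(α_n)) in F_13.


c = [11, 7, 6, 10]

Message polynomial: m(x) = 2 + 1·x (mod 13).
For each evaluation point α_i, compute m(α_i) mod 13:
  α_1 = 9: Horner steps 1 → 11, so m(9) = 11.
  α_2 = 5: Horner steps 1 → 7, so m(5) = 7.
  α_3 = 4: Horner steps 1 → 6, so m(4) = 6.
  α_4 = 8: Horner steps 1 → 10, so m(8) = 10.
Codeword c = [11, 7, 6, 10] ∈ F_13^4.


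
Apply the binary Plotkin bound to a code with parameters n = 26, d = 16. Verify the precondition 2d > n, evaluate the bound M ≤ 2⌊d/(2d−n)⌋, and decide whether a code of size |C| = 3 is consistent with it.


Plotkin bound M ≤ 4; given |C| = 3 ≤ bound (satisfied).

Check applicability: 2d = 32, n = 26.
2d − n = 6 > 0, so Plotkin applies.
Compute d/(2d−n) = 16/6 ≈ 2.6667.
⌊d/(2d−n)⌋ = 2.
Plotkin bound: M ≤ 2·2 = 4.
Given |C| = 3, check: satisfied.
This |C| is below the Plotkin bound.


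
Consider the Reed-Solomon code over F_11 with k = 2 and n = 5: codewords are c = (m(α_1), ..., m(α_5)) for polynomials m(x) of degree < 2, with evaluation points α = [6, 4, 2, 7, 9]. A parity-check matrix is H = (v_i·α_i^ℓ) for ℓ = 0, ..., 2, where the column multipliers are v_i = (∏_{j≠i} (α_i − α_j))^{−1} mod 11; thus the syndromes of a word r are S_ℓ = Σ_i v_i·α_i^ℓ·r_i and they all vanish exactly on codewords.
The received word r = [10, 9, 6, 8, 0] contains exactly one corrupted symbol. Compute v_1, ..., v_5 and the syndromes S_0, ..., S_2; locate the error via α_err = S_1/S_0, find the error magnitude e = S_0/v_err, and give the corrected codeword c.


S = (10, 5, 8), error at position 1, error magnitude e = 9, c = [1, 9, 6, 8, 0].

Step 1: column multipliers v_i = (∏_{j≠i}(α_i − α_j))^{−1} mod 11.
  i = 1 (α = 6): (6−4)(6−2)(6−7)(6−9) = 2·4·(−1)·(−3) = 24 ≡ 2, so v_1 = 2^{−1} = 6 (mod 11).
  i = 2 (α = 4): (4−6)(4−2)(4−7)(4−9) = (−2)·2·(−3)·(−5) = −60 ≡ 6, so v_2 = 6^{−1} = 2 (mod 11).
  i = 3 (α = 2): (2−6)(2−4)(2−7)(2−9) = (−4)·(−2)·(−5)·(−7) = 280 ≡ 5, so v_3 = 5^{−1} = 9 (mod 11).
  i = 4 (α = 7): (7−6)(7−4)(7−2)(7−9) = 1·3·5·(−2) = −30 ≡ 3, so v_4 = 3^{−1} = 4 (mod 11).
  i = 5 (α = 9): (9−6)(9−4)(9−2)(9−7) = 3·5·7·2 = 210 ≡ 1, so v_5 = 1^{−1} = 1 (mod 11).
  v = [6, 2, 9, 4, 1].
Step 2: syndromes of r = [10, 9, 6, 8, 0] (all sums mod 11).
  S_0 = Σ v_i r_i = 6·10 + 2·9 + 9·6 + 4·8 + 1·0 = 164 ≡ 10.
  S_1 = Σ v_i α_i r_i = 6·6·10 + 2·4·9 + 9·2·6 + 4·7·8 + 1·9·0 = 764 ≡ 5.
  α_i^2 mod 11 = [3, 5, 4, 5, 4].
  S_2 = Σ v_i α_i^2 r_i = 6·3·10 + 2·5·9 + 9·4·6 + 4·5·8 + 1·4·0 = 646 ≡ 8.
  S = (10, 5, 8) ≠ 0, so r is not a codeword (an error is present).
Step 3: locate the error. For a single error e at position i, S_ℓ = v_i·e·α_i^ℓ, so α_err = S_1/S_0.
  S_0^{−1} = 10^{−1} = 10 (mod 11), so α_err = 5·10 = 50 ≡ 6 = α_1. Error position i = 1.
  Consistency check: S_2/S_1 = 8·9 = 72 ≡ 6 = α_err ✓ (single-error assumption holds).
Step 4: error magnitude e = S_0/v_1 = S_0·∏_{j≠1}(α_1 − α_j) = 10·2 = 20 ≡ 9 (mod 11).
Step 5: correct position 1: c_1 = r_1 − e = 10 − 9 ≡ 1 (mod 11). Hence c = [1, 9, 6, 8, 0].
  Check: interpolating c through the α_i gives m(x) = 3 + 7·x (degree < 2) with m(α_i) = c_i for every i, so c is indeed a codeword.


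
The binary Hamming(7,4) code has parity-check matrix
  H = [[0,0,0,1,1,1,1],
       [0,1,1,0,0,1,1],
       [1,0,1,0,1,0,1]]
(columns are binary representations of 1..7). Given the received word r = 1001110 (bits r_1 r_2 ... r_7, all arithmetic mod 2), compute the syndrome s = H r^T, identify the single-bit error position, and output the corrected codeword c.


s = (1, 1, 0)^T, error position = 6, corrected codeword c = 1001100

Compute s = H r^T mod 2 one row at a time:
  s_1 = 1 + 1 + 1 + 0 = 3 ≡ 1 (mod 2).
  s_2 = 0 + 0 + 1 + 0 = 1 ≡ 1 (mod 2).
  s_3 = 1 + 0 + 1 + 0 = 2 ≡ 0 (mod 2).
s = (1, 1, 0)^T — this equals column 6 of H (binary 110), so error is at position 6.
Correct: flip bit 6 of r = 1001110 to get c = 1001100.


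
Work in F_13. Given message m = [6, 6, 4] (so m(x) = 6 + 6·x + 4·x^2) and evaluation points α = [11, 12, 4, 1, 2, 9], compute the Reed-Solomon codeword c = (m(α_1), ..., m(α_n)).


c = [10, 4, 3, 3, 8, 7]

Message polynomial: m(x) = 6 + 6·x + 4·x^2 (mod 13).
For each evaluation point α_i, compute m(α_i) mod 13:
  α_1 = 11: Horner steps 4 → 11 → 10, so m(11) = 10.
  α_2 = 12: Horner steps 4 → 2 → 4, so m(12) = 4.
  α_3 = 4: Horner steps 4 → 9 → 3, so m(4) = 3.
  α_4 = 1: Horner steps 4 → 10 → 3, so m(1) = 3.
  α_5 = 2: Horner steps 4 → 1 → 8, so m(2) = 8.
  α_6 = 9: Horner steps 4 → 3 → 7, so m(9) = 7.
Codeword c = [10, 4, 3, 3, 8, 7] ∈ F_13^6.


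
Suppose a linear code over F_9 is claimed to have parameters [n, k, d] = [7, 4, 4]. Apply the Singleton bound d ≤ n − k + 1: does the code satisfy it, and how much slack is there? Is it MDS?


Singleton RHS = n − k + 1 = 4, slack = 0, bound satisfied, MDS.

Singleton bound: d ≤ n − k + 1.
Here n = 7, k = 4, so n − k + 1 = 4.
Given d = 4, check d ≤ 4: YES.
Slack = (n − k + 1) − d = 0.
The code is MDS (slack = 0).
Description: the claimed parameters are [7, 4, 4]_9; such a code would be MDS (meets Singleton bound).


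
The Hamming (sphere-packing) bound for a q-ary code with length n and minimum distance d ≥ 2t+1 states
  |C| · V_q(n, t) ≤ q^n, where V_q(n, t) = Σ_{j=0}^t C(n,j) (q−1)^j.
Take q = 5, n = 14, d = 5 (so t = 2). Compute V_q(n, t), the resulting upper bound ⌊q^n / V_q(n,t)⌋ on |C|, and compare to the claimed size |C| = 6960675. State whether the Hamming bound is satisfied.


V_q(n, t) = 1513, q^n = 6103515625, Hamming bound = 4034048, |C| = 6960675 > bound (violated).

Step 1: Compute V_q(n, t) = Σ_{j=0}^2 C(n, j) (q−1)^j.
  j = 0: C(14,0)·(4)^0 = 1·1 = 1.
  j = 1: C(14,1)·(4)^1 = 14·4 = 56.
  j = 2: C(14,2)·(4)^2 = 91·16 = 1456.
  V_q(n, t) = 1 + 56 + 1456 = 1513.
Step 2: q^n = 5^14 = 6103515625.
Step 3: Hamming bound ⌊q^n / V_q(n,t)⌋ = ⌊6103515625/1513⌋ = 4034048.
Step 4: Compare |C| = 6960675 to 4034048: violated.
The claimed |C| lies above the Hamming bound, so no 5-ary code of length 14 with d ≥ 5 can have 6960675 codewords.


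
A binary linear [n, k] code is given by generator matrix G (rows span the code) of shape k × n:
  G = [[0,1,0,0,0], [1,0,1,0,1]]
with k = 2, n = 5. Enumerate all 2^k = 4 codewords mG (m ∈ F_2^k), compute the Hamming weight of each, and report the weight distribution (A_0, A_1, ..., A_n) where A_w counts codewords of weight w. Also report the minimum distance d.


Weight distribution: A_0 = 1, A_1 = 1, A_3 = 1, A_4 = 1. Minimum distance d = 1.

Enumerate all 2^2 = 4 messages m ∈ F_2^2.
For each, compute codeword c = mG in F_2^5, then tally its weight.
  m = 00 → c = 00000, weight = 0.
  m = 10 → c = 01000, weight = 1.
  m = 01 → c = 10101, weight = 3.
  m = 11 → c = 11101, weight = 4.
Tally weights:
  weight 0: 1 codewords.
  weight 1: 1 codewords.
  weight 3: 1 codewords.
  weight 4: 1 codewords.
Minimum distance d = smallest w > 0 with A_w > 0 = 1.
Sanity: Σ A_w = 4 = 2^2 = 4 ✓.


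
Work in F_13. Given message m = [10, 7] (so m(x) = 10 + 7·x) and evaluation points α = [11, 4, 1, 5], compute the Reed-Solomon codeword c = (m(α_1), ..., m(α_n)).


c = [9, 12, 4, 6]

Message polynomial: m(x) = 10 + 7·x (mod 13).
For each evaluation point α_i, compute m(α_i) mod 13:
  α_1 = 11: Horner steps 7 → 9, so m(11) = 9.
  α_2 = 4: Horner steps 7 → 12, so m(4) = 12.
  α_3 = 1: Horner steps 7 → 4, so m(1) = 4.
  α_4 = 5: Horner steps 7 → 6, so m(5) = 6.
Codeword c = [9, 12, 4, 6] ∈ F_13^4.


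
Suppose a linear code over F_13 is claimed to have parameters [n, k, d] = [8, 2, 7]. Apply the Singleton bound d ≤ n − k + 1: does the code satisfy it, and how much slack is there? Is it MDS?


Singleton RHS = n − k + 1 = 7, slack = 0, bound satisfied, MDS.

Singleton bound: d ≤ n − k + 1.
Here n = 8, k = 2, so n − k + 1 = 7.
Given d = 7, check d ≤ 7: YES.
Slack = (n − k + 1) − d = 0.
The code is MDS (slack = 0).
Description: the claimed parameters are [8, 2, 7]_13; such a code would be MDS (meets Singleton bound).


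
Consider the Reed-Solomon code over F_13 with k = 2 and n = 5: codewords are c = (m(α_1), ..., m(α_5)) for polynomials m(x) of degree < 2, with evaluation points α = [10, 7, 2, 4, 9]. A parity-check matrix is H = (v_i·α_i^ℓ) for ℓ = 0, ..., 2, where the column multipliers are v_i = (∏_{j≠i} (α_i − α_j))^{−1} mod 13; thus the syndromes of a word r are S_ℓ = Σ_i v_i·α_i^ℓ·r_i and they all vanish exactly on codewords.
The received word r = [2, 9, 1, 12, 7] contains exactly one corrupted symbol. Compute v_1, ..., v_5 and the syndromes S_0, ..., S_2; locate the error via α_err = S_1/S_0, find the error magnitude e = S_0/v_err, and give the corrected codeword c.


S = (9, 12, 3), error at position 1, error magnitude e = 9, c = [6, 9, 1, 12, 7].

Step 1: column multipliers v_i = (∏_{j≠i}(α_i − α_j))^{−1} mod 13.
  i = 1 (α = 10): (10−7)(10−2)(10−4)(10−9) = 3·8·6·1 = 144 ≡ 1, so v_1 = 1^{−1} = 1 (mod 13).
  i = 2 (α = 7): (7−10)(7−2)(7−4)(7−9) = (−3)·5·3·(−2) = 90 ≡ 12, so v_2 = 12^{−1} = 12 (mod 13).
  i = 3 (α = 2): (2−10)(2−7)(2−4)(2−9) = (−8)·(−5)·(−2)·(−7) = 560 ≡ 1, so v_3 = 1^{−1} = 1 (mod 13).
  i = 4 (α = 4): (4−10)(4−7)(4−2)(4−9) = (−6)·(−3)·2·(−5) = −180 ≡ 2, so v_4 = 2^{−1} = 7 (mod 13).
  i = 5 (α = 9): (9−10)(9−7)(9−2)(9−4) = (−1)·2·7·5 = −70 ≡ 8, so v_5 = 8^{−1} = 5 (mod 13).
  v = [1, 12, 1, 7, 5].
Step 2: syndromes of r = [2, 9, 1, 12, 7] (all sums mod 13).
  S_0 = Σ v_i r_i = 1·2 + 12·9 + 1·1 + 7·12 + 5·7 = 230 ≡ 9.
  S_1 = Σ v_i α_i r_i = 1·10·2 + 12·7·9 + 1·2·1 + 7·4·12 + 5·9·7 = 1429 ≡ 12.
  α_i^2 mod 13 = [9, 10, 4, 3, 3].
  S_2 = Σ v_i α_i^2 r_i = 1·9·2 + 12·10·9 + 1·4·1 + 7·3·12 + 5·3·7 = 1459 ≡ 3.
  S = (9, 12, 3) ≠ 0, so r is not a codeword (an error is present).
Step 3: locate the error. For a single error e at position i, S_ℓ = v_i·e·α_i^ℓ, so α_err = S_1/S_0.
  S_0^{−1} = 9^{−1} = 3 (mod 13), so α_err = 12·3 = 36 ≡ 10 = α_1. Error position i = 1.
  Consistency check: S_2/S_1 = 3·12 = 36 ≡ 10 = α_err ✓ (single-error assumption holds).
Step 4: error magnitude e = S_0/v_1 = S_0·∏_{j≠1}(α_1 − α_j) = 9·1 = 9 ≡ 9 (mod 13).
Step 5: correct position 1: c_1 = r_1 − e = 2 − 9 ≡ 6 (mod 13). Hence c = [6, 9, 1, 12, 7].
  Check: interpolating c through the α_i gives m(x) = 3 + 12·x (degree < 2) with m(α_i) = c_i for every i, so c is indeed a codeword.


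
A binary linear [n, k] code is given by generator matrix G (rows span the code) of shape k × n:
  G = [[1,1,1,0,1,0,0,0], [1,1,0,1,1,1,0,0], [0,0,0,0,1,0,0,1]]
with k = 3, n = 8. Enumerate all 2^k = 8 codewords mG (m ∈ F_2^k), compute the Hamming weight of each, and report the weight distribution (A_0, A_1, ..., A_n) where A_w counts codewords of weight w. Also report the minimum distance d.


Weight distribution: A_0 = 1, A_2 = 1, A_3 = 1, A_4 = 2, A_5 = 3. Minimum distance d = 2.

Enumerate all 2^3 = 8 messages m ∈ F_2^3.
For each, compute codeword c = mG in F_2^8, then tally its weight.
  m = 000 → c = 00000000, weight = 0.
  m = 100 → c = 11101000, weight = 4.
  m = 010 → c = 11011100, weight = 5.
  m = 110 → c = 00110100, weight = 3.
  m = 001 → c = 00001001, weight = 2.
  m = 101 → c = 11100001, weight = 4.
  m = 011 → c = 11010101, weight = 5.
  m = 111 → c = 00111101, weight = 5.
Tally weights:
  weight 0: 1 codewords.
  weight 2: 1 codewords.
  weight 3: 1 codewords.
  weight 4: 2 codewords.
  weight 5: 3 codewords.
Minimum distance d = smallest w > 0 with A_w > 0 = 2.
Sanity: Σ A_w = 8 = 2^3 = 8 ✓.


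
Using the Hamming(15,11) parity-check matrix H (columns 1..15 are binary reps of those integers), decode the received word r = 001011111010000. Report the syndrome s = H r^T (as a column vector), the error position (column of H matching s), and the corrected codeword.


s = (1, 1, 0, 1)^T, error position = 13, corrected codeword c = 001011111010100

Compute s = H r^T mod 2 one row at a time:
  s_1 = 1 + 1 + 0 + 1 + 0 + 0 + 0 + 0 = 3 ≡ 1 (mod 2).
  s_2 = 0 + 1 + 1 + 1 + 0 + 0 + 0 + 0 = 3 ≡ 1 (mod 2).
  s_3 = 0 + 1 + 1 + 1 + 0 + 1 + 0 + 0 = 4 ≡ 0 (mod 2).
  s_4 = 0 + 1 + 1 + 1 + 1 + 1 + 0 + 0 = 5 ≡ 1 (mod 2).
s = (1, 1, 0, 1)^T — this equals column 13 of H (binary 1101), so error is at position 13.
Correct: flip bit 13 of r = 001011111010000 to get c = 001011111010100.


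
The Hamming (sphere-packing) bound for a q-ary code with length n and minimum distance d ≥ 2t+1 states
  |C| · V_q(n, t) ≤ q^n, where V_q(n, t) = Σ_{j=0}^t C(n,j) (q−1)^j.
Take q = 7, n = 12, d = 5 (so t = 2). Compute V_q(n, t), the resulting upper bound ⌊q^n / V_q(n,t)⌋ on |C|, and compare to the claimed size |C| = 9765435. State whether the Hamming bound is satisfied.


V_q(n, t) = 2449, q^n = 13841287201, Hamming bound = 5651811, |C| = 9765435 > bound (violated).

Step 1: Compute V_q(n, t) = Σ_{j=0}^2 C(n, j) (q−1)^j.
  j = 0: C(12,0)·(6)^0 = 1·1 = 1.
  j = 1: C(12,1)·(6)^1 = 12·6 = 72.
  j = 2: C(12,2)·(6)^2 = 66·36 = 2376.
  V_q(n, t) = 1 + 72 + 2376 = 2449.
Step 2: q^n = 7^12 = 13841287201.
Step 3: Hamming bound ⌊q^n / V_q(n,t)⌋ = ⌊13841287201/2449⌋ = 5651811.
Step 4: Compare |C| = 9765435 to 5651811: violated.
The claimed |C| lies above the Hamming bound, so no 7-ary code of length 12 with d ≥ 5 can have 9765435 codewords.


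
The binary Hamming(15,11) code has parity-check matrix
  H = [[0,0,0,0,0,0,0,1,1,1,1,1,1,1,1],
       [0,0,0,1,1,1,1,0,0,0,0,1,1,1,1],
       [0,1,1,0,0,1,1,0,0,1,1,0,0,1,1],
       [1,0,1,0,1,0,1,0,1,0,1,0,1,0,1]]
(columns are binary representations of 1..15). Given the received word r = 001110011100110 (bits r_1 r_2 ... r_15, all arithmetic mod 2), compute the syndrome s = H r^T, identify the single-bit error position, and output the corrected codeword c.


s = (1, 0, 1, 0)^T, error position = 10, corrected codeword c = 001110011000110

Compute s = H r^T mod 2 one row at a time:
  s_1 = 1 + 1 + 1 + 0 + 0 + 1 + 1 + 0 = 5 ≡ 1 (mod 2).
  s_2 = 1 + 1 + 0 + 0 + 0 + 1 + 1 + 0 = 4 ≡ 0 (mod 2).
  s_3 = 0 + 1 + 0 + 0 + 1 + 0 + 1 + 0 = 3 ≡ 1 (mod 2).
  s_4 = 0 + 1 + 1 + 0 + 1 + 0 + 1 + 0 = 4 ≡ 0 (mod 2).
s = (1, 0, 1, 0)^T — this equals column 10 of H (binary 1010), so error is at position 10.
Correct: flip bit 10 of r = 001110011100110 to get c = 001110011000110.


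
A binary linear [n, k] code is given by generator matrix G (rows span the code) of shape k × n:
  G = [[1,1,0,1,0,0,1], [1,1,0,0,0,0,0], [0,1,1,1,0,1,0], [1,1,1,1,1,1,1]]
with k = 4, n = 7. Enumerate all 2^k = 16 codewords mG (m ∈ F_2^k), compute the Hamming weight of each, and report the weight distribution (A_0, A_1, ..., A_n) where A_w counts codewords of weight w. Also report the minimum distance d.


Weight distribution: A_0 = 1, A_2 = 2, A_3 = 5, A_4 = 5, A_5 = 2, A_7 = 1. Minimum distance d = 2.

Enumerate all 2^4 = 16 messages m ∈ F_2^4.
For each, compute codeword c = mG in F_2^7, then tally its weight.
  m = 0000 → c = 0000000, weight = 0.
  m = 1000 → c = 1101001, weight = 4.
  m = 0100 → c = 1100000, weight = 2.
  m = 1100 → c = 0001001, weight = 2.
  m = 0010 → c = 0111010, weight = 4.
  m = 1010 → c = 1010011, weight = 4.
  m = 0110 → c = 1011010, weight = 4.
  m = 1110 → c = 0110011, weight = 4.
  m = 0001 → c = 1111111, weight = 7.
  m = 1001 → c = 0010110, weight = 3.
  m = 0101 → c = 0011111, weight = 5.
  m = 1101 → c = 1110110, weight = 5.
  m = 0011 → c = 1000101, weight = 3.
  m = 1011 → c = 0101100, weight = 3.
  m = 0111 → c = 0100101, weight = 3.
  m = 1111 → c = 1001100, weight = 3.
Tally weights:
  weight 0: 1 codewords.
  weight 2: 2 codewords.
  weight 3: 5 codewords.
  weight 4: 5 codewords.
  weight 5: 2 codewords.
  weight 7: 1 codewords.
Minimum distance d = smallest w > 0 with A_w > 0 = 2.
Sanity: Σ A_w = 16 = 2^4 = 16 ✓.


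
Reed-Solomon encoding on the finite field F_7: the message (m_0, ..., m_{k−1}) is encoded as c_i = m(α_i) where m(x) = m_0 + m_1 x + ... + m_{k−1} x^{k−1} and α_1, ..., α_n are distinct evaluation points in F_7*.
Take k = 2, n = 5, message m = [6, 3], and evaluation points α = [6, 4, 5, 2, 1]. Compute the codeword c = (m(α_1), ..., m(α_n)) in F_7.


c = [3, 4, 0, 5, 2]

Message polynomial: m(x) = 6 + 3·x (mod 7).
For each evaluation point α_i, compute m(α_i) mod 7:
  α_1 = 6: Horner steps 3 → 3, so m(6) = 3.
  α_2 = 4: Horner steps 3 → 4, so m(4) = 4.
  α_3 = 5: Horner steps 3 → 0, so m(5) = 0.
  α_4 = 2: Horner steps 3 → 5, so m(2) = 5.
  α_5 = 1: Horner steps 3 → 2, so m(1) = 2.
Codeword c = [3, 4, 0, 5, 2] ∈ F_7^5.


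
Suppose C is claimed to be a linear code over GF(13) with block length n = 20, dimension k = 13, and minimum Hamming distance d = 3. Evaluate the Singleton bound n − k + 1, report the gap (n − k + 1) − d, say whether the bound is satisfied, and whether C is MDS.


Singleton RHS = n − k + 1 = 8, slack = 5, bound satisfied, not MDS.

Singleton bound: d ≤ n − k + 1.
Here n = 20, k = 13, so n − k + 1 = 8.
Given d = 3, check d ≤ 8: YES.
Slack = (n − k + 1) − d = 5.
The code is NOT MDS (slack = 5 > 0).
Description: the claimed parameters are [20, 13, 3]_13; such a code would be non-MDS.


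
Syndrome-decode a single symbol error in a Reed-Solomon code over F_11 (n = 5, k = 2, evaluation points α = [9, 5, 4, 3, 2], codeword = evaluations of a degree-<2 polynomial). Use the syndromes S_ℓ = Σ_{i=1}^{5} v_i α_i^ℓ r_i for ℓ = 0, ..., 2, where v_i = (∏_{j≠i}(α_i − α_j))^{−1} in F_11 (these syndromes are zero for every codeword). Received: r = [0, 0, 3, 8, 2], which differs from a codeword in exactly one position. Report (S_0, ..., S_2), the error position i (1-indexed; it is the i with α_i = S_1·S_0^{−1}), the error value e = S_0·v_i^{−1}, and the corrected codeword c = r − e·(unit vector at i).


S = (10, 6, 8), error at position 2, error magnitude e = 2, c = [0, 9, 3, 8, 2].

Step 1: column multipliers v_i = (∏_{j≠i}(α_i − α_j))^{−1} mod 11.
  i = 1 (α = 9): (9−5)(9−4)(9−3)(9−2) = 4·5·6·7 = 840 ≡ 4, so v_1 = 4^{−1} = 3 (mod 11).
  i = 2 (α = 5): (5−9)(5−4)(5−3)(5−2) = (−4)·1·2·3 = −24 ≡ 9, so v_2 = 9^{−1} = 5 (mod 11).
  i = 3 (α = 4): (4−9)(4−5)(4−3)(4−2) = (−5)·(−1)·1·2 = 10 ≡ 10, so v_3 = 10^{−1} = 10 (mod 11).
  i = 4 (α = 3): (3−9)(3−5)(3−4)(3−2) = (−6)·(−2)·(−1)·1 = −12 ≡ 10, so v_4 = 10^{−1} = 10 (mod 11).
  i = 5 (α = 2): (2−9)(2−5)(2−4)(2−3) = (−7)·(−3)·(−2)·(−1) = 42 ≡ 9, so v_5 = 9^{−1} = 5 (mod 11).
  v = [3, 5, 10, 10, 5].
Step 2: syndromes of r = [0, 0, 3, 8, 2] (all sums mod 11).
  S_0 = Σ v_i r_i = 3·0 + 5·0 + 10·3 + 10·8 + 5·2 = 120 ≡ 10.
  S_1 = Σ v_i α_i r_i = 3·9·0 + 5·5·0 + 10·4·3 + 10·3·8 + 5·2·2 = 380 ≡ 6.
  α_i^2 mod 11 = [4, 3, 5, 9, 4].
  S_2 = Σ v_i α_i^2 r_i = 3·4·0 + 5·3·0 + 10·5·3 + 10·9·8 + 5·4·2 = 910 ≡ 8.
  S = (10, 6, 8) ≠ 0, so r is not a codeword (an error is present).
Step 3: locate the error. For a single error e at position i, S_ℓ = v_i·e·α_i^ℓ, so α_err = S_1/S_0.
  S_0^{−1} = 10^{−1} = 10 (mod 11), so α_err = 6·10 = 60 ≡ 5 = α_2. Error position i = 2.
  Consistency check: S_2/S_1 = 8·2 = 16 ≡ 5 = α_err ✓ (single-error assumption holds).
Step 4: error magnitude e = S_0/v_2 = S_0·∏_{j≠2}(α_2 − α_j) = 10·9 = 90 ≡ 2 (mod 11).
Step 5: correct position 2: c_2 = r_2 − e = 0 − 2 ≡ 9 (mod 11). Hence c = [0, 9, 3, 8, 2].
  Check: interpolating c through the α_i gives m(x) = 1 + 6·x (degree < 2) with m(α_i) = c_i for every i, so c is indeed a codeword.


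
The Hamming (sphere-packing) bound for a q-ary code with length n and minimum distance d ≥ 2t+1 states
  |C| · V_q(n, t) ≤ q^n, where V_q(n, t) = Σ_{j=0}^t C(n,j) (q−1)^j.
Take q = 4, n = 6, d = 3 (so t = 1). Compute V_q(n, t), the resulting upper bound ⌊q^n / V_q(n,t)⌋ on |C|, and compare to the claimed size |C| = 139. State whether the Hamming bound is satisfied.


V_q(n, t) = 19, q^n = 4096, Hamming bound = 215, |C| = 139 ≤ bound (satisfied).

Step 1: Compute V_q(n, t) = Σ_{j=0}^1 C(n, j) (q−1)^j.
  j = 0: C(6,0)·(3)^0 = 1·1 = 1.
  j = 1: C(6,1)·(3)^1 = 6·3 = 18.
  V_q(n, t) = 1 + 18 = 19.
Step 2: q^n = 4^6 = 4096.
Step 3: Hamming bound ⌊q^n / V_q(n,t)⌋ = ⌊4096/19⌋ = 215.
Step 4: Compare |C| = 139 to 215: satisfied.
The claimed |C| lies below the Hamming bound.


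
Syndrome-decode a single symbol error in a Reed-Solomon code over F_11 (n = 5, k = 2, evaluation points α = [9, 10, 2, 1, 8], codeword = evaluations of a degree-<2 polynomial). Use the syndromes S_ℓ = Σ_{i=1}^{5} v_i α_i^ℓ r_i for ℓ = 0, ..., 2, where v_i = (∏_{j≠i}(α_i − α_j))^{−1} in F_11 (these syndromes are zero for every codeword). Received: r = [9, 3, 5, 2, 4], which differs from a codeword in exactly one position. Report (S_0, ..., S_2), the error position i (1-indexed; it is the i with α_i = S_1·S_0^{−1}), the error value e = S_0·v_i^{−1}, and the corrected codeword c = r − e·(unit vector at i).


S = (4, 8, 5), error at position 3, error magnitude e = 9, c = [9, 3, 7, 2, 4].

Step 1: column multipliers v_i = (∏_{j≠i}(α_i − α_j))^{−1} mod 11.
  i = 1 (α = 9): (9−10)(9−2)(9−1)(9−8) = (−1)·7·8·1 = −56 ≡ 10, so v_1 = 10^{−1} = 10 (mod 11).
  i = 2 (α = 10): (10−9)(10−2)(10−1)(10−8) = 1·8·9·2 = 144 ≡ 1, so v_2 = 1^{−1} = 1 (mod 11).
  i = 3 (α = 2): (2−9)(2−10)(2−1)(2−8) = (−7)·(−8)·1·(−6) = −336 ≡ 5, so v_3 = 5^{−1} = 9 (mod 11).
  i = 4 (α = 1): (1−9)(1−10)(1−2)(1−8) = (−8)·(−9)·(−1)·(−7) = 504 ≡ 9, so v_4 = 9^{−1} = 5 (mod 11).
  i = 5 (α = 8): (8−9)(8−10)(8−2)(8−1) = (−1)·(−2)·6·7 = 84 ≡ 7, so v_5 = 7^{−1} = 8 (mod 11).
  v = [10, 1, 9, 5, 8].
Step 2: syndromes of r = [9, 3, 5, 2, 4] (all sums mod 11).
  S_0 = Σ v_i r_i = 10·9 + 1·3 + 9·5 + 5·2 + 8·4 = 180 ≡ 4.
  S_1 = Σ v_i α_i r_i = 10·9·9 + 1·10·3 + 9·2·5 + 5·1·2 + 8·8·4 = 1196 ≡ 8.
  α_i^2 mod 11 = [4, 1, 4, 1, 9].
  S_2 = Σ v_i α_i^2 r_i = 10·4·9 + 1·1·3 + 9·4·5 + 5·1·2 + 8·9·4 = 841 ≡ 5.
  S = (4, 8, 5) ≠ 0, so r is not a codeword (an error is present).
Step 3: locate the error. For a single error e at position i, S_ℓ = v_i·e·α_i^ℓ, so α_err = S_1/S_0.
  S_0^{−1} = 4^{−1} = 3 (mod 11), so α_err = 8·3 = 24 ≡ 2 = α_3. Error position i = 3.
  Consistency check: S_2/S_1 = 5·7 = 35 ≡ 2 = α_err ✓ (single-error assumption holds).
Step 4: error magnitude e = S_0/v_3 = S_0·∏_{j≠3}(α_3 − α_j) = 4·5 = 20 ≡ 9 (mod 11).
Step 5: correct position 3: c_3 = r_3 − e = 5 − 9 ≡ 7 (mod 11). Hence c = [9, 3, 7, 2, 4].
  Check: interpolating c through the α_i gives m(x) = 8 + 5·x (degree < 2) with m(α_i) = c_i for every i, so c is indeed a codeword.


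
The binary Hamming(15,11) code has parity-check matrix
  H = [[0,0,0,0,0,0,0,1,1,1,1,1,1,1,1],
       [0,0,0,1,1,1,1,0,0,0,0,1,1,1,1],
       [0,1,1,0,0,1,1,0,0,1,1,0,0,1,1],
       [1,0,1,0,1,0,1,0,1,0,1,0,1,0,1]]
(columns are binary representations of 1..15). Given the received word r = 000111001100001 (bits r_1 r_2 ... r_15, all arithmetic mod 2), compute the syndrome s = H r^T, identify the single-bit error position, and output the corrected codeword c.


s = (1, 0, 1, 1)^T, error position = 11, corrected codeword c = 000111001110001

Compute s = H r^T mod 2 one row at a time:
  s_1 = 0 + 1 + 1 + 0 + 0 + 0 + 0 + 1 = 3 ≡ 1 (mod 2).
  s_2 = 1 + 1 + 1 + 0 + 0 + 0 + 0 + 1 = 4 ≡ 0 (mod 2).
  s_3 = 0 + 0 + 1 + 0 + 1 + 0 + 0 + 1 = 3 ≡ 1 (mod 2).
  s_4 = 0 + 0 + 1 + 0 + 1 + 0 + 0 + 1 = 3 ≡ 1 (mod 2).
s = (1, 0, 1, 1)^T — this equals column 11 of H (binary 1011), so error is at position 11.
Correct: flip bit 11 of r = 000111001100001 to get c = 000111001110001.


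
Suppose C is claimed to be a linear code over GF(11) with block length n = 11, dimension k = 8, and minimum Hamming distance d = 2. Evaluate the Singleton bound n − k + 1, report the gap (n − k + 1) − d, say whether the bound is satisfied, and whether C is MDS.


Singleton RHS = n − k + 1 = 4, slack = 2, bound satisfied, not MDS.

Singleton bound: d ≤ n − k + 1.
Here n = 11, k = 8, so n − k + 1 = 4.
Given d = 2, check d ≤ 4: YES.
Slack = (n − k + 1) − d = 2.
The code is NOT MDS (slack = 2 > 0).
Description: the claimed parameters are [11, 8, 2]_11; such a code would be non-MDS.


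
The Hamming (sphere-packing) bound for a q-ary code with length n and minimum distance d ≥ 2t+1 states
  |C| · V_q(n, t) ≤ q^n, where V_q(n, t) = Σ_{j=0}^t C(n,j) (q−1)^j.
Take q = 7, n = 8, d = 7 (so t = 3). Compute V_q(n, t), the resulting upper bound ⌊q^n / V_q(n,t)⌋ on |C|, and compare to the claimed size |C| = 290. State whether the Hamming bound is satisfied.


V_q(n, t) = 13153, q^n = 5764801, Hamming bound = 438, |C| = 290 ≤ bound (satisfied).

Step 1: Compute V_q(n, t) = Σ_{j=0}^3 C(n, j) (q−1)^j.
  j = 0: C(8,0)·(6)^0 = 1·1 = 1.
  j = 1: C(8,1)·(6)^1 = 8·6 = 48.
  j = 2: C(8,2)·(6)^2 = 28·36 = 1008.
  j = 3: C(8,3)·(6)^3 = 56·216 = 12096.
  V_q(n, t) = 1 + 48 + 1008 + 12096 = 13153.
Step 2: q^n = 7^8 = 5764801.
Step 3: Hamming bound ⌊q^n / V_q(n,t)⌋ = ⌊5764801/13153⌋ = 438.
Step 4: Compare |C| = 290 to 438: satisfied.
The claimed |C| lies below the Hamming bound.


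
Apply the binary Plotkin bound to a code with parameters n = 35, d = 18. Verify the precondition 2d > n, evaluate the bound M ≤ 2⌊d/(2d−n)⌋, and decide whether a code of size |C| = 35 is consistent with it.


Plotkin bound M ≤ 36; given |C| = 35 ≤ bound (satisfied).

Check applicability: 2d = 36, n = 35.
2d − n = 1 > 0, so Plotkin applies.
Compute d/(2d−n) = 18/1 ≈ 18.0000.
⌊d/(2d−n)⌋ = 18.
Plotkin bound: M ≤ 2·18 = 36.
Given |C| = 35, check: satisfied.
This |C| is below the Plotkin bound.


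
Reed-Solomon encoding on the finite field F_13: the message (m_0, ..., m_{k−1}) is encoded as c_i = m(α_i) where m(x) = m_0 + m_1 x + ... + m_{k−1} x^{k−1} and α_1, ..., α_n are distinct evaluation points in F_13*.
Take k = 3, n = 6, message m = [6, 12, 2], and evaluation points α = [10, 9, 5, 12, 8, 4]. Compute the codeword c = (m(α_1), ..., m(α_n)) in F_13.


c = [1, 3, 12, 9, 9, 8]

Message polynomial: m(x) = 6 + 12·x + 2·x^2 (mod 13).
For each evaluation point α_i, compute m(α_i) mod 13:
  α_1 = 10: Horner steps 2 → 6 → 1, so m(10) = 1.
  α_2 = 9: Horner steps 2 → 4 → 3, so m(9) = 3.
  α_3 = 5: Horner steps 2 → 9 → 12, so m(5) = 12.
  α_4 = 12: Horner steps 2 → 10 → 9, so m(12) = 9.
  α_5 = 8: Horner steps 2 → 2 → 9, so m(8) = 9.
  α_6 = 4: Horner steps 2 → 7 → 8, so m(4) = 8.
Codeword c = [1, 3, 12, 9, 9, 8] ∈ F_13^6.


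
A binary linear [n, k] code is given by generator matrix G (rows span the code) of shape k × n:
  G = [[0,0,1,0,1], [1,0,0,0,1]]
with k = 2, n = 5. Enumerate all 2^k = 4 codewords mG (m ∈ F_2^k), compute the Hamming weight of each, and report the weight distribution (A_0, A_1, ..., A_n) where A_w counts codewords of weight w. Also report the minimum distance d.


Weight distribution: A_0 = 1, A_2 = 3. Minimum distance d = 2.

Enumerate all 2^2 = 4 messages m ∈ F_2^2.
For each, compute codeword c = mG in F_2^5, then tally its weight.
  m = 00 → c = 00000, weight = 0.
  m = 10 → c = 00101, weight = 2.
  m = 01 → c = 10001, weight = 2.
  m = 11 → c = 10100, weight = 2.
Tally weights:
  weight 0: 1 codewords.
  weight 2: 3 codewords.
Minimum distance d = smallest w > 0 with A_w > 0 = 2.
Sanity: Σ A_w = 4 = 2^2 = 4 ✓.


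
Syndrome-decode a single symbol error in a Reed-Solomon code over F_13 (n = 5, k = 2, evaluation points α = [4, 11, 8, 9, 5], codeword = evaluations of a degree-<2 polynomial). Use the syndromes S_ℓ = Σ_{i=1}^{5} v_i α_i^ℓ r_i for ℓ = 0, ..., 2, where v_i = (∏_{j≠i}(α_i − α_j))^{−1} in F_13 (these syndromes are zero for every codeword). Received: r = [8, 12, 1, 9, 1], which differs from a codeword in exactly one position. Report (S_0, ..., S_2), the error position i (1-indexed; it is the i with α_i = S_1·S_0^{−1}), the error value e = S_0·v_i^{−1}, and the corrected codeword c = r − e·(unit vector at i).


S = (4, 7, 9), error at position 5, error magnitude e = 11, c = [8, 12, 1, 9, 3].

Step 1: column multipliers v_i = (∏_{j≠i}(α_i − α_j))^{−1} mod 13.
  i = 1 (α = 4): (4−11)(4−8)(4−9)(4−5) = (−7)·(−4)·(−5)·(−1) = 140 ≡ 10, so v_1 = 10^{−1} = 4 (mod 13).
  i = 2 (α = 11): (11−4)(11−8)(11−9)(11−5) = 7·3·2·6 = 252 ≡ 5, so v_2 = 5^{−1} = 8 (mod 13).
  i = 3 (α = 8): (8−4)(8−11)(8−9)(8−5) = 4·(−3)·(−1)·3 = 36 ≡ 10, so v_3 = 10^{−1} = 4 (mod 13).
  i = 4 (α = 9): (9−4)(9−11)(9−8)(9−5) = 5·(−2)·1·4 = −40 ≡ 12, so v_4 = 12^{−1} = 12 (mod 13).
  i = 5 (α = 5): (5−4)(5−11)(5−8)(5−9) = 1·(−6)·(−3)·(−4) = −72 ≡ 6, so v_5 = 6^{−1} = 11 (mod 13).
  v = [4, 8, 4, 12, 11].
Step 2: syndromes of r = [8, 12, 1, 9, 1] (all sums mod 13).
  S_0 = Σ v_i r_i = 4·8 + 8·12 + 4·1 + 12·9 + 11·1 = 251 ≡ 4.
  S_1 = Σ v_i α_i r_i = 4·4·8 + 8·11·12 + 4·8·1 + 12·9·9 + 11·5·1 = 2243 ≡ 7.
  α_i^2 mod 13 = [3, 4, 12, 3, 12].
  S_2 = Σ v_i α_i^2 r_i = 4·3·8 + 8·4·12 + 4·12·1 + 12·3·9 + 11·12·1 = 984 ≡ 9.
  S = (4, 7, 9) ≠ 0, so r is not a codeword (an error is present).
Step 3: locate the error. For a single error e at position i, S_ℓ = v_i·e·α_i^ℓ, so α_err = S_1/S_0.
  S_0^{−1} = 4^{−1} = 10 (mod 13), so α_err = 7·10 = 70 ≡ 5 = α_5. Error position i = 5.
  Consistency check: S_2/S_1 = 9·2 = 18 ≡ 5 = α_err ✓ (single-error assumption holds).
Step 4: error magnitude e = S_0/v_5 = S_0·∏_{j≠5}(α_5 − α_j) = 4·6 = 24 ≡ 11 (mod 13).
Step 5: correct position 5: c_5 = r_5 − e = 1 − 11 ≡ 3 (mod 13). Hence c = [8, 12, 1, 9, 3].
  Check: interpolating c through the α_i gives m(x) = 2 + 8·x (degree < 2) with m(α_i) = c_i for every i, so c is indeed a codeword.


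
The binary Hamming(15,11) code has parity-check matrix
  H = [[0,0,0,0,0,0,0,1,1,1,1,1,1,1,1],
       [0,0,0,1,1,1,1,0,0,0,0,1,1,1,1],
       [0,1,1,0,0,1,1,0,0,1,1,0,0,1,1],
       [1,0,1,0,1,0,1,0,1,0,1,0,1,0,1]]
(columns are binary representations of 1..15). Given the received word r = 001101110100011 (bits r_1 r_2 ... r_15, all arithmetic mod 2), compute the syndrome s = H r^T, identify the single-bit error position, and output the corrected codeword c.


s = (0, 1, 0, 1)^T, error position = 5, corrected codeword c = 001111110100011

Compute s = H r^T mod 2 one row at a time:
  s_1 = 1 + 0 + 1 + 0 + 0 + 0 + 1 + 1 = 4 ≡ 0 (mod 2).
  s_2 = 1 + 0 + 1 + 1 + 0 + 0 + 1 + 1 = 5 ≡ 1 (mod 2).
  s_3 = 0 + 1 + 1 + 1 + 1 + 0 + 1 + 1 = 6 ≡ 0 (mod 2).
  s_4 = 0 + 1 + 0 + 1 + 0 + 0 + 0 + 1 = 3 ≡ 1 (mod 2).
s = (0, 1, 0, 1)^T — this equals column 5 of H (binary 0101), so error is at position 5.
Correct: flip bit 5 of r = 001101110100011 to get c = 001111110100011.


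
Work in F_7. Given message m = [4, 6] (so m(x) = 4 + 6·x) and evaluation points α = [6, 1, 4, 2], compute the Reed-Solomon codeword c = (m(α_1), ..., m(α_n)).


c = [5, 3, 0, 2]

Message polynomial: m(x) = 4 + 6·x (mod 7).
For each evaluation point α_i, compute m(α_i) mod 7:
  α_1 = 6: Horner steps 6 → 5, so m(6) = 5.
  α_2 = 1: Horner steps 6 → 3, so m(1) = 3.
  α_3 = 4: Horner steps 6 → 0, so m(4) = 0.
  α_4 = 2: Horner steps 6 → 2, so m(2) = 2.
Codeword c = [5, 3, 0, 2] ∈ F_7^4.


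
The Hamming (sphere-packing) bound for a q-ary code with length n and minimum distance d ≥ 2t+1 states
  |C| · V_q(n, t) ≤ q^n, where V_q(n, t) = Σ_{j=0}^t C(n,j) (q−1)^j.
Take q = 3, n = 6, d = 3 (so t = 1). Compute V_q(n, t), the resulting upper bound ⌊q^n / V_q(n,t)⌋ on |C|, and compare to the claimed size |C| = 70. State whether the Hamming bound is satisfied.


V_q(n, t) = 13, q^n = 729, Hamming bound = 56, |C| = 70 > bound (violated).

Step 1: Compute V_q(n, t) = Σ_{j=0}^1 C(n, j) (q−1)^j.
  j = 0: C(6,0)·(2)^0 = 1·1 = 1.
  j = 1: C(6,1)·(2)^1 = 6·2 = 12.
  V_q(n, t) = 1 + 12 = 13.
Step 2: q^n = 3^6 = 729.
Step 3: Hamming bound ⌊q^n / V_q(n,t)⌋ = ⌊729/13⌋ = 56.
Step 4: Compare |C| = 70 to 56: violated.
The claimed |C| lies above the Hamming bound, so no 3-ary code of length 6 with d ≥ 3 can have 70 codewords.


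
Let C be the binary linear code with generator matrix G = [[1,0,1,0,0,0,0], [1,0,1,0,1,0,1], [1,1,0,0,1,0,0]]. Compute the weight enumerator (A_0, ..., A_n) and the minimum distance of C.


Weight distribution: A_0 = 1, A_2 = 2, A_3 = 4, A_4 = 1. Minimum distance d = 2.

Enumerate all 2^3 = 8 messages m ∈ F_2^3.
For each, compute codeword c = mG in F_2^7, then tally its weight.
  m = 000 → c = 0000000, weight = 0.
  m = 100 → c = 1010000, weight = 2.
  m = 010 → c = 1010101, weight = 4.
  m = 110 → c = 0000101, weight = 2.
  m = 001 → c = 1100100, weight = 3.
  m = 101 → c = 0110100, weight = 3.
  m = 011 → c = 0110001, weight = 3.
  m = 111 → c = 1100001, weight = 3.
Tally weights:
  weight 0: 1 codewords.
  weight 2: 2 codewords.
  weight 3: 4 codewords.
  weight 4: 1 codewords.
Minimum distance d = smallest w > 0 with A_w > 0 = 2.
Sanity: Σ A_w = 8 = 2^3 = 8 ✓.
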